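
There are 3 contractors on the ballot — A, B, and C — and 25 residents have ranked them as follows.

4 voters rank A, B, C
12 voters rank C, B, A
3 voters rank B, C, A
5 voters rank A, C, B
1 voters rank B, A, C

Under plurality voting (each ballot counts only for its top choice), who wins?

First-place vote totals:
  A: 9
  B: 4
  C: 12
C has the most first-place votes.

C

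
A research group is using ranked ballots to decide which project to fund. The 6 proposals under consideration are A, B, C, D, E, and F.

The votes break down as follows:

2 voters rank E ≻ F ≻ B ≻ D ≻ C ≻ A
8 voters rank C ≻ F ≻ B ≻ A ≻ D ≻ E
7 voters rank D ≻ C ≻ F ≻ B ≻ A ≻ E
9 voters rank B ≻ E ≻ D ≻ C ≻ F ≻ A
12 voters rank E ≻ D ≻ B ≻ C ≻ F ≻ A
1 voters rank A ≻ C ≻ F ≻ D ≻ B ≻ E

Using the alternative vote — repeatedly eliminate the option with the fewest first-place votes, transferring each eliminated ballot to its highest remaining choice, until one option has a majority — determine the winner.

Round 1: E 14, B 9, C 8, D 7, A 1, F 0. F has the fewest and is eliminated.
Round 2: E 14, B 9, C 8, D 7, A 1. A has the fewest and is eliminated.
Round 3: E 14, B 9, C 9, D 7. D has the fewest and is eliminated.
Round 4: C 16, E 14, B 9. B has the fewest and is eliminated.
Round 5: E 23, C 16. E has a majority.

E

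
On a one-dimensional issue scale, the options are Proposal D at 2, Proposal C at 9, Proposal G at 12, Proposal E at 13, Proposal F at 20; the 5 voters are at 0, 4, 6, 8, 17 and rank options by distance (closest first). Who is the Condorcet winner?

With single-peaked preferences on a line, the Condorcet winner is the candidate closest to the median voter.
The median voter (position 6) is closest to Proposal C at 9.
Check: Proposal C vs Proposal F — voters closer to Proposal C: 4 of 5.

Proposal C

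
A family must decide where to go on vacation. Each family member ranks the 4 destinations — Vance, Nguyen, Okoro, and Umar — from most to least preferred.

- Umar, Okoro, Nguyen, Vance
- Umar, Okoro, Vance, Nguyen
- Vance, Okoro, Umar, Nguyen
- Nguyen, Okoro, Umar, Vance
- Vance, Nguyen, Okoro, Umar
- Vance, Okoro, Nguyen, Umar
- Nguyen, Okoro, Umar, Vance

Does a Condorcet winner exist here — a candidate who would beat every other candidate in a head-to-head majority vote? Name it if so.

Head-to-head results (7 voters total):
Vance vs Nguyen: Vance wins 4–3.
Vance vs Okoro: Okoro wins 4–3.
Vance vs Umar: Umar wins 4–3.
Nguyen vs Okoro: Okoro wins 4–3.
Nguyen vs Umar: Nguyen wins 4–3.
Okoro vs Umar: Okoro wins 5–2.
Okoro beats each rival — Vance (4–3), Nguyen (4–3), Umar (5–2) — so Okoro is the Condorcet winner.

Okoro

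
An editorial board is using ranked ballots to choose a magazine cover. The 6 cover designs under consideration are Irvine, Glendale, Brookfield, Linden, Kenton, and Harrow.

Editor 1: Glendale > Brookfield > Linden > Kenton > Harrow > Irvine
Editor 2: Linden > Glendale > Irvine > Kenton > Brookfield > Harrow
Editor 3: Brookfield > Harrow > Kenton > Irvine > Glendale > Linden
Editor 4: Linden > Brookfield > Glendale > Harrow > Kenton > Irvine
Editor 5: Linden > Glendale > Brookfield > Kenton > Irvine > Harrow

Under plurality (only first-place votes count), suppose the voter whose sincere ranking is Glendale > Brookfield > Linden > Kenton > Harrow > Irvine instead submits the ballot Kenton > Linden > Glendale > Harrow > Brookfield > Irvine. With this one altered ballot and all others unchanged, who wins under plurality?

First-place totals with the altered ballot: Irvine 0, Glendale 0, Brookfield 1, Linden 3, Kenton 1, Harrow 0.
The winner is unchanged: still Linden.

Linden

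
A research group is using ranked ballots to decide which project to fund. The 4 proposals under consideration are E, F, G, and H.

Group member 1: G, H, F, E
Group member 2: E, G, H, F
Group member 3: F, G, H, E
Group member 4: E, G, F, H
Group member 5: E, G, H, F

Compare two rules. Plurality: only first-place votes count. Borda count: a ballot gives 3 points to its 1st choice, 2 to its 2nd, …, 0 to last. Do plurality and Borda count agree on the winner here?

No

Plurality first-place counts: E 3, F 1, G 1, H 0 → E.
Borda totals: E 9, F 5, G 11, H 5 → G.
The two rules disagree: plurality picks E, Borda picks G.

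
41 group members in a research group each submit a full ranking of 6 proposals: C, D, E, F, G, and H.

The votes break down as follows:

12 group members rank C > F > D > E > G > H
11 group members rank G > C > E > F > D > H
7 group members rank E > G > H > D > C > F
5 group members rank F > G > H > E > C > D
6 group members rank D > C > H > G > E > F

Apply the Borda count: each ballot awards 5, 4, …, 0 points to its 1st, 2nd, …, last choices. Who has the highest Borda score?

C

Borda scores:
  C: 12·5 + 11·4 + 7·1 + 5·1 + 6·4 = 140
  D: 12·3 + 11·1 + 7·2 + 5·0 + 6·5 = 91
  E: 12·2 + 11·3 + 7·5 + 5·2 + 6·1 = 108
  F: 12·4 + 11·2 + 7·0 + 5·5 + 6·0 = 95
  G: 12·1 + 11·5 + 7·4 + 5·4 + 6·2 = 127
  H: 12·0 + 11·0 + 7·3 + 5·3 + 6·3 = 54
C has the highest total.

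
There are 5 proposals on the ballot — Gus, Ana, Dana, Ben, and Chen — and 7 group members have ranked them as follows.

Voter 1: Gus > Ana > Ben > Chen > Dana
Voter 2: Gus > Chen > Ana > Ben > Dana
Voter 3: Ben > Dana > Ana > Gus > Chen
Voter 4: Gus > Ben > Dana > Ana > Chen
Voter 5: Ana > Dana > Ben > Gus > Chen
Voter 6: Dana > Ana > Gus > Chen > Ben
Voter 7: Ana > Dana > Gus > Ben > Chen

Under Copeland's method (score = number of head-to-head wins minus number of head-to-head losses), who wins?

Pairwise results:
  Gus vs Ana: Ana wins 4–3.
  Gus vs Dana: Dana wins 4–3.
  Gus vs Ben: Gus wins 5–2.
  Gus vs Chen: Gus wins 7–0.
  Ana vs Dana: Ana wins 4–3.
  Ana vs Ben: Ana wins 5–2.
  Ana vs Chen: Ana wins 6–1.
  Dana vs Ben: Ben wins 4–3.
  Dana vs Chen: Dana wins 5–2.
  Ben vs Chen: Ben wins 5–2.
Copeland scores (wins − losses):
  Gus: 2 − 2 = 0
  Ana: 4 − 0 = 4
  Dana: 2 − 2 = 0
  Ben: 2 − 2 = 0
  Chen: 0 − 4 = -4
Ana has the best Copeland score.

Ana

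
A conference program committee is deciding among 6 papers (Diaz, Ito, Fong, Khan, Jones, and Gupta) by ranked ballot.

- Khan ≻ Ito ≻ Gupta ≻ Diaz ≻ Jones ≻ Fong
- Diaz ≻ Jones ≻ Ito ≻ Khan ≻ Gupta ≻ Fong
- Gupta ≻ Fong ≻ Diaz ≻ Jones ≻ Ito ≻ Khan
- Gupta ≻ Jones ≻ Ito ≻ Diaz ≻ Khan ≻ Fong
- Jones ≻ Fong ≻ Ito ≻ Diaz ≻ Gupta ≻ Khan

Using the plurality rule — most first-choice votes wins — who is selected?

First-place vote totals:
  Diaz: 1
  Ito: 0
  Fong: 0
  Khan: 1
  Jones: 1
  Gupta: 2
Gupta has the most first-place votes.

Gupta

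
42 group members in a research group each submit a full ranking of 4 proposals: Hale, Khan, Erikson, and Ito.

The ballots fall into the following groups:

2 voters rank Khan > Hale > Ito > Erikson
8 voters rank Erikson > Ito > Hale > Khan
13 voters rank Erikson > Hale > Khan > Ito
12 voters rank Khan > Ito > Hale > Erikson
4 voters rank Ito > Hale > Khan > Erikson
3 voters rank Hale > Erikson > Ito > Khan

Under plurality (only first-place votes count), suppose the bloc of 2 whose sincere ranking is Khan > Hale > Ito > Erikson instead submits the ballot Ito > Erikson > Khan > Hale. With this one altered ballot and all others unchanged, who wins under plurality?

Erikson

First-place totals with the altered ballot: Hale 3, Khan 12, Erikson 21, Ito 6.
The winner is unchanged: still Erikson.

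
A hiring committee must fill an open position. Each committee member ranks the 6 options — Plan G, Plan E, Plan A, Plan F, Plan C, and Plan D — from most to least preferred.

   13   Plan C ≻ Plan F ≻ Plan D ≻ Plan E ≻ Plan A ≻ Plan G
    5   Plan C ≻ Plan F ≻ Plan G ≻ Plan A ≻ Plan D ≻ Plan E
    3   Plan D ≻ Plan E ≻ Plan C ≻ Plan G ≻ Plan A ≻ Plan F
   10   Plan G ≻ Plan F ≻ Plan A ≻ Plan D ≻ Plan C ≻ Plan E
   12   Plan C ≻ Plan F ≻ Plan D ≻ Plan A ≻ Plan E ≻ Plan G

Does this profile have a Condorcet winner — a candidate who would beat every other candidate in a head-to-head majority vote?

Head-to-head results (43 voters total):
Plan G vs Plan E: Plan E wins 28–15.
Plan G vs Plan A: Plan A wins 25–18.
Plan G vs Plan F: Plan F wins 30–13.
Plan G vs Plan C: Plan C wins 33–10.
Plan G vs Plan D: Plan D wins 28–15.
Plan E vs Plan A: Plan A wins 27–16.
Plan E vs Plan F: Plan F wins 40–3.
Plan E vs Plan C: Plan C wins 40–3.
Plan E vs Plan D: Plan D wins 43–0.
Plan A vs Plan F: Plan F wins 40–3.
Plan A vs Plan C: Plan C wins 33–10.
Plan A vs Plan D: Plan D wins 28–15.
Plan F vs Plan C: Plan C wins 33–10.
Plan F vs Plan D: Plan F wins 40–3.
Plan C vs Plan D: Plan C wins 30–13.
Plan C beats each rival — Plan G (33–10), Plan E (40–3), Plan A (33–10), Plan F (33–10), Plan D (30–13) — so Plan C is the Condorcet winner.

Yes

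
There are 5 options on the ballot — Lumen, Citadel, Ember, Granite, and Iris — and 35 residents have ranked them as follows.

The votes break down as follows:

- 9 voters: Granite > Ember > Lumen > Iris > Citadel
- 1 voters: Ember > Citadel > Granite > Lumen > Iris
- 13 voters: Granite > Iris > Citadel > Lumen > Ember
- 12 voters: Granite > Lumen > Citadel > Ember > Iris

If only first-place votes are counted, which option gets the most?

First-place vote totals:
  Lumen: 0
  Citadel: 0
  Ember: 1
  Granite: 34
  Iris: 0
Granite has the most first-place votes.

Granite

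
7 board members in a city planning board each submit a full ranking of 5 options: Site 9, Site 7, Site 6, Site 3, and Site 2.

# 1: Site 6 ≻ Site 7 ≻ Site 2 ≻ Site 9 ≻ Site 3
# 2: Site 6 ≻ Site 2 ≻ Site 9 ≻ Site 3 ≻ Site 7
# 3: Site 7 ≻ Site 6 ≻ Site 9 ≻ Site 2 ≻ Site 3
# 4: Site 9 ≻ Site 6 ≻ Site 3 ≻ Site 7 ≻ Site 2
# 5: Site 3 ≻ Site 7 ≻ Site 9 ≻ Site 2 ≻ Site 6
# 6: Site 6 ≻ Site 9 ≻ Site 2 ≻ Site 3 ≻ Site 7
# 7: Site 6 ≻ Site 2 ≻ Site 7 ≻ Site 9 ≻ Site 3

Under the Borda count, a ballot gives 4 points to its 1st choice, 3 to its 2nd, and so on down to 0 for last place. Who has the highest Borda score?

Borda scores:
  Site 9: 1 + 2 + 2 + 4 + 2 + 3 + 1 = 15
  Site 7: 3 + 0 + 4 + 1 + 3 + 0 + 2 = 13
  Site 6: 4 + 4 + 3 + 3 + 0 + 4 + 4 = 22
  Site 3: 0 + 1 + 0 + 2 + 4 + 1 + 0 = 8
  Site 2: 2 + 3 + 1 + 0 + 1 + 2 + 3 = 12
Site 6 has the highest total.

Site 6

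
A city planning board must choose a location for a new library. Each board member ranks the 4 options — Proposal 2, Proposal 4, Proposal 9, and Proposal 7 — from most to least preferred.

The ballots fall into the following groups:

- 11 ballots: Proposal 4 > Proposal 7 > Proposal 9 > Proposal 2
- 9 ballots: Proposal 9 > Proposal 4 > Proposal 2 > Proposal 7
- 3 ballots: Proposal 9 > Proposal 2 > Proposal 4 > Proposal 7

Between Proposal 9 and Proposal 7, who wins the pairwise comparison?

Ballots ranking Proposal 9 above Proposal 7: 9+3 = 12.
Ballots ranking Proposal 7 above Proposal 9: 11.
Proposal 9 wins the head-to-head, 12–11.

Proposal 9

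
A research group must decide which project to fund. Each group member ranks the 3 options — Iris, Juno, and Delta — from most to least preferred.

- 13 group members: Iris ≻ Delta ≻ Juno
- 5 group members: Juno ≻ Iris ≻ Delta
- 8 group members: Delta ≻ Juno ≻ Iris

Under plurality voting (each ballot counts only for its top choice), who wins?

First-place vote totals:
  Iris: 13
  Juno: 5
  Delta: 8
Iris has the most first-place votes.

Iris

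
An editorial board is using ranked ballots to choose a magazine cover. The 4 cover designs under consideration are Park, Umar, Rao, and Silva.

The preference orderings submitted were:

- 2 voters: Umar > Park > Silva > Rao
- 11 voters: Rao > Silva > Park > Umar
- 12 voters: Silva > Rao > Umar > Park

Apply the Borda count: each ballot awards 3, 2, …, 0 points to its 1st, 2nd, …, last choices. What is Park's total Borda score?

15

Borda scores:
  Park: 2·2 + 11·1 + 12·0 = 15
  Umar: 2·3 + 11·0 + 12·1 = 18
  Rao: 2·0 + 11·3 + 12·2 = 57
  Silva: 2·1 + 11·2 + 12·3 = 60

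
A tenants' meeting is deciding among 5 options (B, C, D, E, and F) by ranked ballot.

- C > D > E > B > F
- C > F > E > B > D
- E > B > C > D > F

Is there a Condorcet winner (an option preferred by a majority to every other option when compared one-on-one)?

Head-to-head results (3 voters total):
B vs C: C wins 2–1.
B vs D: B wins 2–1.
B vs E: E wins 3–0.
B vs F: B wins 2–1.
C vs D: C wins 3–0.
C vs E: C wins 2–1.
C vs F: C wins 3–0.
D vs E: E wins 2–1.
D vs F: D wins 2–1.
E vs F: E wins 2–1.
C beats each rival — B (2–1), D (3–0), E (2–1), F (3–0) — so C is the Condorcet winner.

Yes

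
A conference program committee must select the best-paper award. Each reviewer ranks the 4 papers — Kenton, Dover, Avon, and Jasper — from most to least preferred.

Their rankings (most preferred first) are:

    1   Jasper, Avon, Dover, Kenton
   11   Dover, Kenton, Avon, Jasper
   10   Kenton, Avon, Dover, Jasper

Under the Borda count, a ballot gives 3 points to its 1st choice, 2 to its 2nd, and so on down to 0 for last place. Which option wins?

Borda scores:
  Kenton: 0 + 11·2 + 10·3 = 52
  Dover: 1 + 11·3 + 10·1 = 44
  Avon: 2 + 11·1 + 10·2 = 33
  Jasper: 3 + 11·0 + 10·0 = 3
Kenton has the highest total.

Kenton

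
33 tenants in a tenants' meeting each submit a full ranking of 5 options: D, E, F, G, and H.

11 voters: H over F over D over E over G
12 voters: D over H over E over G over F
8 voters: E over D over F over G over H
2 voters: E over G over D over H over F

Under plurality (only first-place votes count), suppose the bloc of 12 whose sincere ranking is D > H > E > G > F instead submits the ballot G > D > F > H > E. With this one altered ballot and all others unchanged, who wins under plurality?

First-place totals with the altered ballot: D 0, E 10, F 0, G 12, H 11.
The switch changes the winner from D to G.

G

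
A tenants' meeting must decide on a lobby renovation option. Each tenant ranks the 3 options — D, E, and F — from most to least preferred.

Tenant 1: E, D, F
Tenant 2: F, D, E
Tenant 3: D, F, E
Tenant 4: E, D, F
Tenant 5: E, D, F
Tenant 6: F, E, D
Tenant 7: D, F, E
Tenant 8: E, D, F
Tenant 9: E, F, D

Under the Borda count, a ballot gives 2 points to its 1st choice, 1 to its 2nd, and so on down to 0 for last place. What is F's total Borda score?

Borda scores:
  D: 1 + 1 + 2 + 1 + 1 + 0 + 2 + 1 + 0 = 9
  E: 2 + 0 + 0 + 2 + 2 + 1 + 0 + 2 + 2 = 11
  F: 0 + 2 + 1 + 0 + 0 + 2 + 1 + 0 + 1 = 7

7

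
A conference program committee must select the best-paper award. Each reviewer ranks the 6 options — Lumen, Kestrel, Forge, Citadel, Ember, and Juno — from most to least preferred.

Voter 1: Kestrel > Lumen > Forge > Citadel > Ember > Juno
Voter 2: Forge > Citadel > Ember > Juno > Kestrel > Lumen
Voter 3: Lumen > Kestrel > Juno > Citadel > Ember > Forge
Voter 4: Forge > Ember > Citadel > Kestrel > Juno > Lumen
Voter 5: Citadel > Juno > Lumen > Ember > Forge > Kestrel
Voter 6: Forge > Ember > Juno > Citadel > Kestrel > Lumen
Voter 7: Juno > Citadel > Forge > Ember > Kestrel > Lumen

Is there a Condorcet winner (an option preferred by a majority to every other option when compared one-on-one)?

Yes

Head-to-head results (7 voters total):
Lumen vs Kestrel: Kestrel wins 5–2.
Lumen vs Forge: Forge wins 4–3.
Lumen vs Citadel: Citadel wins 5–2.
Lumen vs Ember: Ember wins 4–3.
Lumen vs Juno: Juno wins 5–2.
Kestrel vs Forge: Forge wins 5–2.
Kestrel vs Citadel: Citadel wins 5–2.
Kestrel vs Ember: Ember wins 5–2.
Kestrel vs Juno: Juno wins 4–3.
Forge vs Citadel: Forge wins 4–3.
Forge vs Ember: Forge wins 5–2.
Forge vs Juno: Forge wins 4–3.
Citadel vs Ember: Citadel wins 5–2.
Citadel vs Juno: Citadel wins 4–3.
Ember vs Juno: Ember wins 4–3.
Forge beats each rival — Lumen (4–3), Kestrel (5–2), Citadel (4–3), Ember (5–2), Juno (4–3) — so Forge is the Condorcet winner.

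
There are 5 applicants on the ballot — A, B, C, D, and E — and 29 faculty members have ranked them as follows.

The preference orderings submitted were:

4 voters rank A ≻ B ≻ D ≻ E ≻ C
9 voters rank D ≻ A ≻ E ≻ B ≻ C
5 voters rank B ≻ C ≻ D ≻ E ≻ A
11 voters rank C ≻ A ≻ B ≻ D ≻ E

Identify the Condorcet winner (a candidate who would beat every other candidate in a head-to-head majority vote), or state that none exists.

Head-to-head results (29 voters total):
A vs B: A wins 24–5.
A vs C: C wins 16–13.
A vs D: A wins 15–14.
A vs E: A wins 24–5.
B vs C: B wins 18–11.
B vs D: B wins 20–9.
B vs E: B wins 20–9.
C vs D: C wins 16–13.
C vs E: C wins 16–13.
D vs E: D wins 29–0.
No candidate beats all others: A beats B beats C beats A, a majority cycle.

None — there is no Condorcet winner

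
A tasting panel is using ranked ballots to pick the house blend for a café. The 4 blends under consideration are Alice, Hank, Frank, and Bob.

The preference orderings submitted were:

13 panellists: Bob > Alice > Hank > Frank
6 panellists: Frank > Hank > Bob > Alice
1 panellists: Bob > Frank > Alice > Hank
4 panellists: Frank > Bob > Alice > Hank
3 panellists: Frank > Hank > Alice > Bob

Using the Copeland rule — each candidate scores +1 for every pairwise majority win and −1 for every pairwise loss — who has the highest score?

Bob

Pairwise results:
  Alice vs Hank: Alice wins 18–9.
  Alice vs Frank: Frank wins 14–13.
  Alice vs Bob: Bob wins 24–3.
  Hank vs Frank: Frank wins 14–13.
  Hank vs Bob: Bob wins 18–9.
  Frank vs Bob: Bob wins 14–13.
Copeland scores (wins − losses):
  Alice: 1 − 2 = -1
  Hank: 0 − 3 = -3
  Frank: 2 − 1 = 1
  Bob: 3 − 0 = 3
Bob has the best Copeland score.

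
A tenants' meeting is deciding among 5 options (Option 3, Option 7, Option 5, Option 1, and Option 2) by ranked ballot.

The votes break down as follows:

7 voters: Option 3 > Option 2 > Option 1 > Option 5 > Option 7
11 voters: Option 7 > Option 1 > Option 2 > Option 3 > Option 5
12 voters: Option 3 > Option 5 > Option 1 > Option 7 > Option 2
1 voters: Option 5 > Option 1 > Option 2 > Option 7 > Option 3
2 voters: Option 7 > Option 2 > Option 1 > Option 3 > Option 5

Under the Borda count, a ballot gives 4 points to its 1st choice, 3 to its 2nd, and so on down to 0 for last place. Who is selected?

Borda scores:
  Option 3: 7·4 + 11·1 + 12·4 + 0 + 2·1 = 89
  Option 7: 7·0 + 11·4 + 12·1 + 1 + 2·4 = 65
  Option 5: 7·1 + 11·0 + 12·3 + 4 + 2·0 = 47
  Option 1: 7·2 + 11·3 + 12·2 + 3 + 2·2 = 78
  Option 2: 7·3 + 11·2 + 12·0 + 2 + 2·3 = 51
Option 3 has the highest total.

Option 3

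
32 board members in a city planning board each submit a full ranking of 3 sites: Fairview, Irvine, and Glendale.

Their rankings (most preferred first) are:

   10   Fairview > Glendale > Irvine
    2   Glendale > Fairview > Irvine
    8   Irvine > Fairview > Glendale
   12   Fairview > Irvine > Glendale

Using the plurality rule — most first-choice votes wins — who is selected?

First-place vote totals:
  Fairview: 22
  Irvine: 8
  Glendale: 2
Fairview has the most first-place votes.

Fairview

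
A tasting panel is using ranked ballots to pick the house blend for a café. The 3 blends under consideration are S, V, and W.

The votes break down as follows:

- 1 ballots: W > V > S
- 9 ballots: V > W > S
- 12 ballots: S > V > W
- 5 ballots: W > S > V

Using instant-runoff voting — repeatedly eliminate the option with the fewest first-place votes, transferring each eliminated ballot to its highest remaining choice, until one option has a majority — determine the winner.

Round 1: S 12, V 9, W 6. W has the fewest and is eliminated.
Round 2: S 17, V 10. S has a majority.

S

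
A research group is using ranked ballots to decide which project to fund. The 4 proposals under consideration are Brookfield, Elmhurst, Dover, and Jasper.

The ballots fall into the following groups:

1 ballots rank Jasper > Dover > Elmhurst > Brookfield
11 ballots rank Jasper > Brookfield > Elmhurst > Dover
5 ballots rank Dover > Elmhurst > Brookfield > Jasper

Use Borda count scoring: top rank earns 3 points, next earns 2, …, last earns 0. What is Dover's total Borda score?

Borda scores:
  Brookfield: 0 + 11·2 + 5·1 = 27
  Elmhurst: 1 + 11·1 + 5·2 = 22
  Dover: 2 + 11·0 + 5·3 = 17
  Jasper: 3 + 11·3 + 5·0 = 36

17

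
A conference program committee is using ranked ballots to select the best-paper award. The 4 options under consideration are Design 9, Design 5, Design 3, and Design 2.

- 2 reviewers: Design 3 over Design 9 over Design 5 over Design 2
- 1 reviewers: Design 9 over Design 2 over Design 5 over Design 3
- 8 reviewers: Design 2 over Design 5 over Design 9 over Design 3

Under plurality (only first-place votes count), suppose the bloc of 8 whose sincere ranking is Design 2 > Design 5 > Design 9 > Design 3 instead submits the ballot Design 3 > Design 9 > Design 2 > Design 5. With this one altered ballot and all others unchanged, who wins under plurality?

Design 3

First-place totals with the altered ballot: Design 9 1, Design 5 0, Design 3 10, Design 2 0.
The switch changes the winner from Design 2 to Design 3.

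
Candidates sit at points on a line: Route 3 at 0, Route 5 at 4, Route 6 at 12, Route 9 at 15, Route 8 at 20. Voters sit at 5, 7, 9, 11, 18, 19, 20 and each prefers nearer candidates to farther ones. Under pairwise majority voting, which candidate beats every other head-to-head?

With single-peaked preferences on a line, the Condorcet winner is the candidate closest to the median voter.
The median voter (position 11) is closest to Route 6 at 12.
Check: Route 6 vs Route 9 — voters closer to Route 6: 4 of 7.

Route 6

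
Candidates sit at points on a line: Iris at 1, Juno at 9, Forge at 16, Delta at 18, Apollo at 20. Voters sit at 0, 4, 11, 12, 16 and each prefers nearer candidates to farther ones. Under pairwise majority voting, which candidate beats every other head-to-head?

Juno

With single-peaked preferences on a line, the Condorcet winner is the candidate closest to the median voter.
The median voter (position 11) is closest to Juno at 9.
Check: Juno vs Iris — voters closer to Juno: 3 of 5.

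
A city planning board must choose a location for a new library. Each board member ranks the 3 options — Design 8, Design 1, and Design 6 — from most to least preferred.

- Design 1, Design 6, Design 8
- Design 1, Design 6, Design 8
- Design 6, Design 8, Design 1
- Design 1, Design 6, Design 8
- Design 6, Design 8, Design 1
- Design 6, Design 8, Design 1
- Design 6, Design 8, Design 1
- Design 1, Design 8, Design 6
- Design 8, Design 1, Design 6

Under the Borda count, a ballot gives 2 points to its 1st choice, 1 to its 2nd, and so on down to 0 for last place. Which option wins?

Design 6

Borda scores:
  Design 8: 0 + 0 + 1 + 0 + 1 + 1 + 1 + 1 + 2 = 7
  Design 1: 2 + 2 + 0 + 2 + 0 + 0 + 0 + 2 + 1 = 9
  Design 6: 1 + 1 + 2 + 1 + 2 + 2 + 2 + 0 + 0 = 11
Design 6 has the highest total.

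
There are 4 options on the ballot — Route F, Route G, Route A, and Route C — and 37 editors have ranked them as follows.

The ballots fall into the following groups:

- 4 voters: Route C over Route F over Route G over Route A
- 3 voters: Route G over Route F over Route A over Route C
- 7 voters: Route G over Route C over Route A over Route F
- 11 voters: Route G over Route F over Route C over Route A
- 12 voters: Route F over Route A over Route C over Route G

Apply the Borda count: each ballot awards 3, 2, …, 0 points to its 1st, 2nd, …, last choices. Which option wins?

Route F

Borda scores:
  Route F: 4·2 + 3·2 + 7·0 + 11·2 + 12·3 = 72
  Route G: 4·1 + 3·3 + 7·3 + 11·3 + 12·0 = 67
  Route A: 4·0 + 3·1 + 7·1 + 11·0 + 12·2 = 34
  Route C: 4·3 + 3·0 + 7·2 + 11·1 + 12·1 = 49
Route F has the highest total.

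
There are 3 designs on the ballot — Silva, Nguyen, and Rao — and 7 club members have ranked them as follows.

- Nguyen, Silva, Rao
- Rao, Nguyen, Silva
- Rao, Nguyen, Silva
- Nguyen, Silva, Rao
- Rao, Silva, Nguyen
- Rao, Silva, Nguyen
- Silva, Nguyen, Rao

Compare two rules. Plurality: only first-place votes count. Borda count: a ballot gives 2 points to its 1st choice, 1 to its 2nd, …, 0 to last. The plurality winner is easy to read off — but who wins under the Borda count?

Plurality first-place counts: Silva 1, Nguyen 2, Rao 4 → Rao.
Borda totals: Silva 6, Nguyen 7, Rao 8 → Rao.

Rao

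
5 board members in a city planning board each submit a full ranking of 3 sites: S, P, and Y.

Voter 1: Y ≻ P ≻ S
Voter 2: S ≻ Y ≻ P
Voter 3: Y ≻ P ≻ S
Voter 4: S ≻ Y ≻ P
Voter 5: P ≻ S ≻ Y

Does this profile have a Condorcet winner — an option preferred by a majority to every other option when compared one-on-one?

No

Head-to-head results (5 voters total):
S vs P: P wins 3–2.
S vs Y: S wins 3–2.
P vs Y: Y wins 4–1.
No candidate beats all others: S beats Y beats P beats S, a majority cycle.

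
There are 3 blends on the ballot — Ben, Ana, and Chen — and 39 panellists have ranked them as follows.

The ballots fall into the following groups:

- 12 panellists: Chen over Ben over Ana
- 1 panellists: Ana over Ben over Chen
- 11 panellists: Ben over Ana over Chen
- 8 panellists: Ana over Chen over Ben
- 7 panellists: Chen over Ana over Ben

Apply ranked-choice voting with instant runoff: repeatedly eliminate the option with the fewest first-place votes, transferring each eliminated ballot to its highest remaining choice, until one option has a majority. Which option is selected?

Chen

Round 1: Chen 19, Ben 11, Ana 9. Ana has the fewest and is eliminated.
Round 2: Chen 27, Ben 12. Chen has a majority.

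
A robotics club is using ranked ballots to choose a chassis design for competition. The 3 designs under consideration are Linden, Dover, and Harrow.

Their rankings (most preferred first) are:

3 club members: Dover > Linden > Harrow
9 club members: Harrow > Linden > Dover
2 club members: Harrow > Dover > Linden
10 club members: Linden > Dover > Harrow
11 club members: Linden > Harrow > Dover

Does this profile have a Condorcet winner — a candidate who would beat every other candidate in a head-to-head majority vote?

Head-to-head results (35 voters total):
Linden vs Dover: Linden wins 30–5.
Linden vs Harrow: Linden wins 24–11.
Dover vs Harrow: Harrow wins 22–13.
Linden beats each rival — Dover (30–5), Harrow (24–11) — so Linden is the Condorcet winner.

Yes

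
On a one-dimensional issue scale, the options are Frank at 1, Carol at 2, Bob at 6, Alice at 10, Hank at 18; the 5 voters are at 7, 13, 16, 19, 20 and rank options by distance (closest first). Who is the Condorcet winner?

With single-peaked preferences on a line, the Condorcet winner is the candidate closest to the median voter.
The median voter (position 16) is closest to Hank at 18.
Check: Hank vs Carol — voters closer to Hank: 4 of 5.

Hank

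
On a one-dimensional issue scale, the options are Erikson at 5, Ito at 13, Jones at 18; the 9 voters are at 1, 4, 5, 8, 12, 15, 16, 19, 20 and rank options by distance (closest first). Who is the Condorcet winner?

With single-peaked preferences on a line, the Condorcet winner is the candidate closest to the median voter.
The median voter (position 12) is closest to Ito at 13.
Check: Ito vs Jones — voters closer to Ito: 6 of 9.

Ito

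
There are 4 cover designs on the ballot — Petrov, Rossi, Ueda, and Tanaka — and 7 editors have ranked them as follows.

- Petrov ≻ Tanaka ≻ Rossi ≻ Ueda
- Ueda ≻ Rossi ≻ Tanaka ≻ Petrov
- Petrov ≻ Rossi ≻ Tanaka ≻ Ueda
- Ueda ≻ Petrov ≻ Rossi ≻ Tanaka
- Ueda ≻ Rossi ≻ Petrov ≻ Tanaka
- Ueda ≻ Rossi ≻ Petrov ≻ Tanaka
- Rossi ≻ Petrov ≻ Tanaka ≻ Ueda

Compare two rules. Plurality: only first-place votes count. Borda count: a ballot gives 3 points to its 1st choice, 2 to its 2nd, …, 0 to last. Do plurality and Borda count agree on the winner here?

No

Plurality first-place counts: Petrov 2, Rossi 1, Ueda 4, Tanaka 0 → Ueda.
Borda totals: Petrov 12, Rossi 13, Ueda 12, Tanaka 5 → Rossi.
The two rules disagree: plurality picks Ueda, Borda picks Rossi.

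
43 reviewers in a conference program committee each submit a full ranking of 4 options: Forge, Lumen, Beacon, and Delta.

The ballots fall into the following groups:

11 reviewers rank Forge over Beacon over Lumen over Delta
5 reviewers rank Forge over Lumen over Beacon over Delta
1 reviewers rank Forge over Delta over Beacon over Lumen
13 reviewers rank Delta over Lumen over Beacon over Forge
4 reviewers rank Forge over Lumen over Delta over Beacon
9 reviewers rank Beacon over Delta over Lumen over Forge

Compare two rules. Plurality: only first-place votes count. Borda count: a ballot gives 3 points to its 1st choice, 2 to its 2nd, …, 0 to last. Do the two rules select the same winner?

No

Plurality first-place counts: Forge 21, Lumen 0, Beacon 9, Delta 13 → Forge.
Borda totals: Forge 63, Lumen 64, Beacon 68, Delta 63 → Beacon.
The two rules disagree: plurality picks Forge, Borda picks Beacon.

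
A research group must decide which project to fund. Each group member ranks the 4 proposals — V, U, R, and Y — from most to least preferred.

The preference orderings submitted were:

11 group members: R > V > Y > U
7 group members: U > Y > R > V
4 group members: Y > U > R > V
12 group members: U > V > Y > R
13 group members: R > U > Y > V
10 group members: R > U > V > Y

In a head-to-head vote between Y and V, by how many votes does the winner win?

9

Ballots ranking Y above V: 7+4+13 = 24.
Ballots ranking V above Y: 11+12+10 = 33.
V wins 33–24, a margin of 9.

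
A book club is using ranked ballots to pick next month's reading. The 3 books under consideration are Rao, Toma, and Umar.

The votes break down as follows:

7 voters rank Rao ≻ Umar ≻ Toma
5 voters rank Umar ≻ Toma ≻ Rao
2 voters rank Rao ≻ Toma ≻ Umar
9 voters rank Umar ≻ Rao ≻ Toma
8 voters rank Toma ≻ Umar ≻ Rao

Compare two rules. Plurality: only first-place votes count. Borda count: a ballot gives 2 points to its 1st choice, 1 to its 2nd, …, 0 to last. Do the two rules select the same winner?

Plurality first-place counts: Rao 9, Toma 8, Umar 14 → Umar.
Borda totals: Rao 27, Toma 23, Umar 43 → Umar.
The two rules agree on Umar.

Yes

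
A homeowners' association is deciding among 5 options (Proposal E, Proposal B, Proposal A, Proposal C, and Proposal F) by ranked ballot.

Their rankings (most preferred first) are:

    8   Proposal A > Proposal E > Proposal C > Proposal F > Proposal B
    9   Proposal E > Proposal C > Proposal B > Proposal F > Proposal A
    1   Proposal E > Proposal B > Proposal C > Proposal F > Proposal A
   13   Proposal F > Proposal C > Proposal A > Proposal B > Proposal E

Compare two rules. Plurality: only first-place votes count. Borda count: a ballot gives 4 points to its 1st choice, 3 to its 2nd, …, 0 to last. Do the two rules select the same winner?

No

Plurality first-place counts: Proposal E 10, Proposal B 0, Proposal A 8, Proposal C 0, Proposal F 13 → Proposal F.
Borda totals: Proposal E 64, Proposal B 34, Proposal A 58, Proposal C 84, Proposal F 70 → Proposal C.
The two rules disagree: plurality picks Proposal F, Borda picks Proposal C.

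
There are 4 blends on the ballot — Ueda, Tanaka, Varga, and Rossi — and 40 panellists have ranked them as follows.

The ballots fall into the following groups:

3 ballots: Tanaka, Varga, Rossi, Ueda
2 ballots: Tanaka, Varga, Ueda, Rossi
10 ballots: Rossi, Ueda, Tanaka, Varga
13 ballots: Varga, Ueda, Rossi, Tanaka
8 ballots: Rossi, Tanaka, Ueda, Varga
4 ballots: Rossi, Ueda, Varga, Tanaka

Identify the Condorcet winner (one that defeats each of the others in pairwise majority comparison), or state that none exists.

Rossi

Head-to-head results (40 voters total):
Ueda vs Tanaka: Ueda wins 27–13.
Ueda vs Varga: Ueda wins 22–18.
Ueda vs Rossi: Rossi wins 25–15.
Tanaka vs Varga: Tanaka wins 23–17.
Tanaka vs Rossi: Rossi wins 35–5.
Varga vs Rossi: Rossi wins 22–18.
Rossi beats each rival — Ueda (25–15), Tanaka (35–5), Varga (22–18) — so Rossi is the Condorcet winner.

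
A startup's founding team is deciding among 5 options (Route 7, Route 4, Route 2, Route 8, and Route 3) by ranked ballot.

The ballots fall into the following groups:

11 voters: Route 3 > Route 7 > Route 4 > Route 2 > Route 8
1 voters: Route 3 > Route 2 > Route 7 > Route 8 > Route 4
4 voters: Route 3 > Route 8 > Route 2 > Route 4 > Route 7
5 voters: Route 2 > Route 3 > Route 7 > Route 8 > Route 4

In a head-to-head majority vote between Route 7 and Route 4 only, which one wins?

Ballots ranking Route 7 above Route 4: 11+1+5 = 17.
Ballots ranking Route 4 above Route 7: 4.
Route 7 wins the head-to-head, 17–4.

Route 7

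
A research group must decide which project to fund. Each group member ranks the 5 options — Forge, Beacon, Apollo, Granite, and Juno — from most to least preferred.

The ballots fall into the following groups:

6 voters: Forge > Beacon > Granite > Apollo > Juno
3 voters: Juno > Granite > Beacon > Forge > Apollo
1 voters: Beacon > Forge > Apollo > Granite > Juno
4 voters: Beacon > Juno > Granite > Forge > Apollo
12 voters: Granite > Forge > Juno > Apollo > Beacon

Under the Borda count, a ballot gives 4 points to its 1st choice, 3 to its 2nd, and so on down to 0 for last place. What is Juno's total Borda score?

Borda scores:
  Forge: 6·4 + 3·1 + 3 + 4·1 + 12·3 = 70
  Beacon: 6·3 + 3·2 + 4 + 4·4 + 12·0 = 44
  Apollo: 6·1 + 3·0 + 2 + 4·0 + 12·1 = 20
  Granite: 6·2 + 3·3 + 1 + 4·2 + 12·4 = 78
  Juno: 6·0 + 3·4 + 0 + 4·3 + 12·2 = 48

48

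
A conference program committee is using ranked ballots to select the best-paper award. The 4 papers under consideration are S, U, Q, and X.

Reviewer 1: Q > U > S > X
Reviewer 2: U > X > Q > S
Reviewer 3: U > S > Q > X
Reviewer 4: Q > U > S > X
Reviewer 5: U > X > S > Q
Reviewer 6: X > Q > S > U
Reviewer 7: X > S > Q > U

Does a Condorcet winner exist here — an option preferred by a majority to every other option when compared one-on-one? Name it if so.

Head-to-head results (7 voters total):
S vs U: U wins 5–2.
S vs Q: Q wins 4–3.
S vs X: X wins 4–3.
U vs Q: Q wins 4–3.
U vs X: U wins 5–2.
Q vs X: X wins 4–3.
No candidate beats all others: U beats X beats Q beats U, a majority cycle.

No Condorcet winner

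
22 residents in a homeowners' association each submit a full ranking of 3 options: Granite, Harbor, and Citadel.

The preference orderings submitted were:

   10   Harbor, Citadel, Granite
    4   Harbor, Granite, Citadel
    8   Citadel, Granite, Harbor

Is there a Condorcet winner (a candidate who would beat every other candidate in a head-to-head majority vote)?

Yes

Head-to-head results (22 voters total):
Granite vs Harbor: Harbor wins 14–8.
Granite vs Citadel: Citadel wins 18–4.
Harbor vs Citadel: Harbor wins 14–8.
Harbor beats each rival — Granite (14–8), Citadel (14–8) — so Harbor is the Condorcet winner.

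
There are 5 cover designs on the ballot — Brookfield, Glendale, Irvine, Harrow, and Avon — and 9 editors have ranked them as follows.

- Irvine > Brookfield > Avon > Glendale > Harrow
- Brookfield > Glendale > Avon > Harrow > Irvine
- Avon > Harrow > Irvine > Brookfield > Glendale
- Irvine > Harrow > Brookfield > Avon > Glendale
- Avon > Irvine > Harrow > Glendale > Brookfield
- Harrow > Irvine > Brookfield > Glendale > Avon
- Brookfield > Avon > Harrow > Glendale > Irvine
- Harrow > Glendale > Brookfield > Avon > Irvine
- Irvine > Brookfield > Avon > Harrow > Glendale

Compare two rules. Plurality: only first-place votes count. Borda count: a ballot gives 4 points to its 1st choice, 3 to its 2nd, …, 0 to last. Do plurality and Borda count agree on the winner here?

Plurality first-place counts: Brookfield 2, Glendale 0, Irvine 3, Harrow 2, Avon 2 → Irvine.
Borda totals: Brookfield 21, Glendale 10, Irvine 20, Harrow 20, Avon 19 → Brookfield.
The two rules disagree: plurality picks Irvine, Borda picks Brookfield.

No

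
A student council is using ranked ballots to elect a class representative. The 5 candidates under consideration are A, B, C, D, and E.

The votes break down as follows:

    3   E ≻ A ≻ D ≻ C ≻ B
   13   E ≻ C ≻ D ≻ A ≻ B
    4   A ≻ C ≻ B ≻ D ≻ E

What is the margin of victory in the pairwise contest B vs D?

Ballots ranking B above D: 4.
Ballots ranking D above B: 3+13 = 16.
D wins 16–4, a margin of 12.

12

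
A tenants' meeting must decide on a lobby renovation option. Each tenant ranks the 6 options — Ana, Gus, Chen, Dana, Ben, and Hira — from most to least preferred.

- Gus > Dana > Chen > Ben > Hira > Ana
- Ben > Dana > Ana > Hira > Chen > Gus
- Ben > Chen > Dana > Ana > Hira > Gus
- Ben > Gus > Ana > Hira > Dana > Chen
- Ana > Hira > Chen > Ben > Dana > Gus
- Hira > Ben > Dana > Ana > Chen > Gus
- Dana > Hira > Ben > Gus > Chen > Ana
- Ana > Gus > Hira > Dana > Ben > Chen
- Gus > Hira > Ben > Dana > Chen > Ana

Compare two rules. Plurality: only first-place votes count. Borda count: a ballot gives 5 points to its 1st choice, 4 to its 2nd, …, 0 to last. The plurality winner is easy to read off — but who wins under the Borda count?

Plurality first-place counts: Ana 2, Gus 2, Chen 0, Dana 1, Ben 3, Hira 1 → Ben.
Borda totals: Ana 20, Gus 20, Chen 14, Dana 25, Ben 30, Hira 26 → Ben.

Ben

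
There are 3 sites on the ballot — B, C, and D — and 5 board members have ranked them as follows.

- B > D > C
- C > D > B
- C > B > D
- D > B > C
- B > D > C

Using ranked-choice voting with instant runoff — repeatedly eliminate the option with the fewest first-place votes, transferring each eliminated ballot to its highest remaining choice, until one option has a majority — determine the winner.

Round 1: B 2, C 2, D 1. D has the fewest and is eliminated.
Round 2: B 3, C 2. B has a majority.

B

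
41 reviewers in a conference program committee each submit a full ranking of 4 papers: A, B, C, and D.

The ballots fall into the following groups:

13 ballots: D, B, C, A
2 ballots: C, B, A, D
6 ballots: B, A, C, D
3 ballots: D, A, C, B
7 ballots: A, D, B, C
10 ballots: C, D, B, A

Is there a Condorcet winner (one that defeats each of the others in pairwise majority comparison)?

Head-to-head results (41 voters total):
A vs B: B wins 31–10.
A vs C: C wins 25–16.
A vs D: D wins 26–15.
B vs C: B wins 26–15.
B vs D: D wins 33–8.
C vs D: D wins 23–18.
D beats each rival — A (26–15), B (33–8), C (23–18) — so D is the Condorcet winner.

Yes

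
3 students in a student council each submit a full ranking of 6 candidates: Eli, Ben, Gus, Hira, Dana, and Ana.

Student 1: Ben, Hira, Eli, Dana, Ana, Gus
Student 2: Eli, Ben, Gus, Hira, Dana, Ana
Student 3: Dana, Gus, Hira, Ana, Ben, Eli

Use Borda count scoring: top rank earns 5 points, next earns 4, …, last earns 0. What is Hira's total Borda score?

Borda scores:
  Eli: 3 + 5 + 0 = 8
  Ben: 5 + 4 + 1 = 10
  Gus: 0 + 3 + 4 = 7
  Hira: 4 + 2 + 3 = 9
  Dana: 2 + 1 + 5 = 8
  Ana: 1 + 0 + 2 = 3

9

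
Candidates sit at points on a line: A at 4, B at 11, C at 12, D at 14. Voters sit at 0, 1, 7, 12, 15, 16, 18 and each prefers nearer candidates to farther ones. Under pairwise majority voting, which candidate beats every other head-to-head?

C

With single-peaked preferences on a line, the Condorcet winner is the candidate closest to the median voter.
The median voter (position 12) is closest to C at 12.
Check: C vs A — voters closer to C: 4 of 7.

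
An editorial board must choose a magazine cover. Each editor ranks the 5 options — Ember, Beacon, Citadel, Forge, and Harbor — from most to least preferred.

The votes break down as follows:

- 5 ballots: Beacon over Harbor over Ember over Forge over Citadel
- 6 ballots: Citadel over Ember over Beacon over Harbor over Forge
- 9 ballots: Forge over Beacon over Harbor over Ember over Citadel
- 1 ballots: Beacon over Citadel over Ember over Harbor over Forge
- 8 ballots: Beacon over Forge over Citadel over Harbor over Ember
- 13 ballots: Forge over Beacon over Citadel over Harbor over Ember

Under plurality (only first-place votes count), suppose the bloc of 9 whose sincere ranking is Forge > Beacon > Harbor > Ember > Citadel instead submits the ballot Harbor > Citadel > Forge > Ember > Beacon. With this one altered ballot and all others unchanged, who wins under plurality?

Beacon

First-place totals with the altered ballot: Ember 0, Beacon 14, Citadel 6, Forge 13, Harbor 9.
The switch changes the winner from Forge to Beacon.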